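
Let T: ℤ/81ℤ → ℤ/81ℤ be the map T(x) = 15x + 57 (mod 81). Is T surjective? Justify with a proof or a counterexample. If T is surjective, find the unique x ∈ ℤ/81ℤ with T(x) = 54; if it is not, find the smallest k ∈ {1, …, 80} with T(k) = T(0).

Recall: surjectivity means every element of the codomain has a preimage under T.
Since gcd(15, 81) = 3, we have 15x ≡ 0 (mod 3) for all x, so T(x) ≡ 0 (mod 3).
But 1 ≢ 0 (mod 3), so 1 ∈ ℤ/81ℤ has no preimage. Therefore T is not surjective.
Since T is not surjective, we find the least positive k with T(k) = T(0): this means 15k ≡ 0 (mod 81), i.e. 81 ∣ 15k. Since gcd(15, 81) = 3, dividing through by 3 this holds exactly when 27 ∣ 5k, and as gcd(5, 27) = 1, exactly when 27 ∣ k.
The smallest positive such k is 27.

27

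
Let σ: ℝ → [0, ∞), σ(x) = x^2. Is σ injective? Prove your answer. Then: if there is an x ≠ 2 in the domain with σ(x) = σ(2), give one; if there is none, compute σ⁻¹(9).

-2

σ(2) = 4 = (−2)^2 = σ(−2) (since 2 is even), with 2 ≠ −2. So σ is not injective.
For the follow-up, such an x exists: taking x = −2 ∈ ℝ gives σ(−2) = 4 = σ(2) with −2 ≠ 2.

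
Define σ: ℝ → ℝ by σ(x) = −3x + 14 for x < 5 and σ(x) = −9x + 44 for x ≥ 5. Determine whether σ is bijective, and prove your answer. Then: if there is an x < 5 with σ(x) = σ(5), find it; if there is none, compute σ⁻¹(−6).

Both pieces are strictly decreasing (slopes −3 and −9), so each is injective on its own interval.
The left piece maps (−∞, 5) onto (−1, ∞); the right piece maps [5, ∞) onto (−∞, −1].
Since −1 = −1, the images partition ℝ: σ is injective and surjective, hence bijective.
Because the two images are disjoint, no x < 5 has σ(x) = σ(5), so we compute σ⁻¹(−6): −6 lies in (−∞, −1], so solve −9x + 44 = −6: x = (−6 − 44)/(−9) = 50/9.

50/9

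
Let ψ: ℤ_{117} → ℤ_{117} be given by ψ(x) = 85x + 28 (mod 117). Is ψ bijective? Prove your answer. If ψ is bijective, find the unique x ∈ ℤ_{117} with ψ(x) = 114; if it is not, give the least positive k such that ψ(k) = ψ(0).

107

Suppose ψ(u) = ψ(v) in ℤ_{117}. Then 85u + 28 ≡ 85v + 28 (mod 117), hence 85(u − v) ≡ 0 (mod 117).
Since gcd(85, 117) = 1, 85 is invertible modulo 117, therefore u − v ≡ 0 (mod 117), i.e. u = v.
We now compute 85⁻¹ mod 117 explicitly. Euclid's algorithm: 117 = 1·85 + 32, 85 = 2·32 + 21, 32 = 1·21 + 11, 21 = 1·11 + 10, 11 = 1·10 + 1; back-substituting gives 1 = 106·85 − 77·117, so 85⁻¹ ≡ 106 (mod 117).
For any y ∈ ℤ_{117}, x = 106(y − 28) mod 117 satisfies ψ(x) = 85·106(y − 28) + 28 ≡ y (since 85·106 ≡ 1 mod 117). So every y has a preimage.
Hence ψ is bijective.
Since ψ is bijective, we find ψ⁻¹(114): we need 85x ≡ 114 − 28 ≡ 86 (mod 117). Using 85⁻¹ = 106: x ≡ 106·86 = 9116 = 77·117 + 107, so x = 107.
Check: ψ(107) = 85·107 + 28 = 9123 = 77·117 + 114 ≡ 114 (mod 117).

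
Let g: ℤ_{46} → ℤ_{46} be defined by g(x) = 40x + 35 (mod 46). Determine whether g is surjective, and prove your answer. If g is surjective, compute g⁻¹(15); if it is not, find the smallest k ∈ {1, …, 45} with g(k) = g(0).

Since gcd(40, 46) = 2, we have 40x ≡ 0 (mod 2) for all x, so g(x) ≡ 1 (mod 2).
But 0 ≢ 1 (mod 2), so 0 ∈ ℤ_{46} has no preimage. Therefore g is not surjective.
Since g is not surjective, we find the least positive k with g(k) = g(0): this means 40k ≡ 0 (mod 46), i.e. 46 ∣ 40k. Since gcd(40, 46) = 2, dividing through by 2 this holds exactly when 23 ∣ 20k, and as gcd(20, 23) = 1, exactly when 23 ∣ k.
The smallest positive such k is 23.

23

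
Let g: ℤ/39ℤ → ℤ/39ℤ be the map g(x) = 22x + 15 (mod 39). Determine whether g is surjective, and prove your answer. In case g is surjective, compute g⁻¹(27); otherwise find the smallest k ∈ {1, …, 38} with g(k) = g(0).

Since gcd(22, 39) = 1, 22 is invertible modulo 39. Euclid's algorithm: 39 = 1·22 + 17, 22 = 1·17 + 5, 17 = 3·5 + 2, 5 = 2·2 + 1; back-substituting gives 1 = 16·22 − 9·39, so 22⁻¹ ≡ 16 (mod 39).
For any y ∈ ℤ/39ℤ, x = 16(y − 15) mod 39 satisfies g(x) = 22·16(y − 15) + 15 ≡ y (since 22·16 ≡ 1 mod 39). So every y has a preimage.
Thus g is surjective.
Since g is surjective, we find g⁻¹(27): we need 22x ≡ 27 − 15 ≡ 12 (mod 39). Using 22⁻¹ = 16: x ≡ 16·12 = 192 = 4·39 + 36, so x = 36.
Check: g(36) = 22·36 + 15 = 807 = 20·39 + 27 ≡ 27 (mod 39).

36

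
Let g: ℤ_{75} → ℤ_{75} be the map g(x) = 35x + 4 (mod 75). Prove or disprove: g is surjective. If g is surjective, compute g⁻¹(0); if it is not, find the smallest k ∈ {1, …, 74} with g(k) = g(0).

Since gcd(35, 75) = 5, we have 35x ≡ 0 (mod 5) for all x, so g(x) ≡ 4 (mod 5).
But 0 ≢ 4 (mod 5), so 0 ∈ ℤ_{75} has no preimage. Hence g is not surjective.
Since g is not surjective, we find the least positive k with g(k) = g(0): this means 35k ≡ 0 (mod 75), i.e. 75 ∣ 35k. Since gcd(35, 75) = 5, dividing through by 5 this holds exactly when 15 ∣ 7k, and as gcd(7, 15) = 1, exactly when 15 ∣ k.
The smallest positive such k is 15.

15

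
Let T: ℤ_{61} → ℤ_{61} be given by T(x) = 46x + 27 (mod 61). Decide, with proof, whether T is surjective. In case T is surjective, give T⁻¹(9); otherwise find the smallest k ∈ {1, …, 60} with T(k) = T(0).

Since gcd(46, 61) = 1, 46 is invertible modulo 61. Euclid's algorithm: 61 = 1·46 + 15, 46 = 3·15 + 1; back-substituting gives 1 = 4·46 − 3·61, so 46⁻¹ ≡ 4 (mod 61).
Then y ↦ 4(y − 27) is a two-sided inverse to T, so every y ∈ ℤ_{61} has a preimage.
Hence T is surjective.
Since T is surjective, we find T⁻¹(9): we need 46x ≡ 9 − 27 ≡ 43 (mod 61). Using 46⁻¹ = 4: x ≡ 4·43 = 172 = 2·61 + 50, so x = 50.
Check: T(50) = 46·50 + 27 = 2327 = 38·61 + 9 ≡ 9 (mod 61).

50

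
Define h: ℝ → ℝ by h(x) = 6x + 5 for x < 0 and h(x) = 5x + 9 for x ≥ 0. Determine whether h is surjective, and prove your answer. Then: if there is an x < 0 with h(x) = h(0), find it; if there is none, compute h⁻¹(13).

4/5

Both pieces are strictly increasing (slopes 6 and 5), so each is injective on its own interval.
The left piece maps (−∞, 0) onto (−∞, 5); the right piece maps [0, ∞) onto [9, ∞).
The union (−∞, 5) ∪ [9, ∞) omits the interval between 5 and 9; in particular 5 has no preimage. So h is not surjective.
Because the two images are disjoint, no x < 0 has h(x) = h(0), so we compute h⁻¹(13): 13 lies in [9, ∞), so solve 5x + 9 = 13: x = (13 − 9)/5 = 4/5.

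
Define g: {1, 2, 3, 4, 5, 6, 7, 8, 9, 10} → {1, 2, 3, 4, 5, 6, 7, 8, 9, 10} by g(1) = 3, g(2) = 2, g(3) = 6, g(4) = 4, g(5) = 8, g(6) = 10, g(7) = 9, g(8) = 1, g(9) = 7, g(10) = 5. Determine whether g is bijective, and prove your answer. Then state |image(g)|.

10

The values 3, 2, 6, 4, 8, 10, 9, 1, 7, 5 are a permutation of {1, 2, 3, 4, 5, 6, 7, 8, 9, 10}: each element appears exactly once.
So g is injective and surjective, hence bijective.
The image of g is {1, 2, 3, 4, 5, 6, 7, 8, 9, 10}, which has 10 elements.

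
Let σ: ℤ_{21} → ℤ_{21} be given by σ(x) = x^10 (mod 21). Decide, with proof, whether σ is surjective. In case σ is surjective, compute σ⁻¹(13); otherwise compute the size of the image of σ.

8

σ(2): Repeated squaring mod 21: 2^1 ≡ 2, 2^2 ≡ 2² = 4, 2^4 ≡ 4² = 16, 2^8 ≡ 16² = 256 ≡ 4. Since 10 = 8 + 2, 2^10 ≡ 4·4: 4·4 = 16. So 2^10 ≡ 16 (mod 21).
σ(5): Repeated squaring mod 21: 5^1 ≡ 5, 5^2 ≡ 5² = 25 ≡ 4, 5^4 ≡ 4² = 16, 5^8 ≡ 16² = 256 ≡ 4. Since 10 = 8 + 2, 5^10 ≡ 4·4: 4·4 = 16. So 5^10 ≡ 16 (mod 21).
So σ(2) = σ(5) = 16 while 2 ≠ 5, thus σ is not injective.
A non-injective map from the 21-element set ℤ_{21} to itself takes at most 20 distinct values, so it cannot be surjective. Hence σ is not surjective.
Since σ is not surjective, we determine |image(σ)|. Computing x^10 mod 21 for each x (by repeated squaring, reducing mod 21 at every step), the values σ(0), σ(1), …, σ(20) are: 0, 1, 16, 18, 4, 16, 15, 7, 1, 9, 4, 4, 9, 1, 7, 15, 16, 4, 18, 16, 1.
The distinct values are {0, 1, 4, 7, 9, 15, 16, 18}; there are 8 of them.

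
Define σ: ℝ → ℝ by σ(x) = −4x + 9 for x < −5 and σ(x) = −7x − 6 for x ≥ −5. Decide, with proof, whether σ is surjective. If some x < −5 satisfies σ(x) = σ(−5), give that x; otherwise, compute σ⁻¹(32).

Both pieces are strictly decreasing (slopes −4 and −7), so each is injective on its own interval.
The left piece maps (−∞, −5) onto (29, ∞); the right piece maps [−5, ∞) onto (−∞, 29].
These images together cover ℝ, so σ is surjective.
Because the two images are disjoint, no x < −5 has σ(x) = σ(−5), so we compute σ⁻¹(32): 32 lies in (29, ∞), so solve −4x + 9 = 32: x = (32 − 9)/(−4) = −23/4.

-23/4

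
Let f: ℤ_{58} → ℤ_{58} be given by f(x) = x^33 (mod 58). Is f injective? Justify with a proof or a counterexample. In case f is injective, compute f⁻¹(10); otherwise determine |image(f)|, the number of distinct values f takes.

Computing x^33 mod 58 for each x (by repeated squaring, reducing mod 58 at every step), the values f(0), f(1), …, f(57) are: 0, 1, 32, 11, 38, 51, 4, 45, 56, 5, 8, 43, 12, 35, 48, 39, 52, 17, 44, 21, 24, 31, 42, 25, 36, 49, 18, 55, 28, 29, 30, 3, 40, 9, 22, 33, 16, 27, 34, 37, 14, 41, 6, 19, 10, 23, 46, 15, 50, 53, 2, 13, 54, 7, 20, 47, 26, 57.
Every element of ℤ_{58} appears exactly once in this list, so f is a bijection, and in particular injective.
Since f is injective, we read off the preimage of 10 from the same table: f(44) = 10, so f⁻¹(10) = 44.

44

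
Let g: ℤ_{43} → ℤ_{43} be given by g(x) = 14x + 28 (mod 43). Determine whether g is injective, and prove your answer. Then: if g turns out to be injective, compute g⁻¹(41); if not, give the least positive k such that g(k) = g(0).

Recall that g is injective if g(x_1) = g(x_2) implies x_1 = x_2.
Suppose g(x_1) = g(x_2) in ℤ_{43}. Then 14x_1 + 28 ≡ 14x_2 + 28 (mod 43), so 14(x_1 − x_2) ≡ 0 (mod 43).
Since gcd(14, 43) = 1, 14 is invertible modulo 43, so x_1 − x_2 ≡ 0 (mod 43), i.e. x_1 = x_2.
So g is injective.
We now compute 14⁻¹ mod 43 explicitly. Euclid's algorithm: 43 = 3·14 + 1; back-substituting gives 1 = 40·14 − 13·43, so 14⁻¹ ≡ 40 (mod 43).
Since g is injective, we compute g⁻¹(41): solve 14x + 28 ≡ 41 (mod 43), i.e. 14x ≡ 13 (mod 43).
Multiplying by 14⁻¹ = 40 gives x ≡ 40·13 = 520 = 12·43 + 4 ≡ 4 (mod 43).
Check: g(4) = 14·4 + 28 = 84 = 1·43 + 41 ≡ 41 (mod 43).

4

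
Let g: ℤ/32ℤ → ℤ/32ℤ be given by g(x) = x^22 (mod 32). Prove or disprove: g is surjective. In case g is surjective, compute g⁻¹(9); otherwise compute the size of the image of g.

5

g(0) = 0^22 = 0.
g(2): Repeated squaring mod 32: 2^1 ≡ 2, 2^2 ≡ 2² = 4, 2^4 ≡ 4² = 16, 2^8 ≡ 16² = 256 ≡ 0, 2^16 ≡ 0² = 0. Since 22 = 16 + 4 + 2, 2^22 ≡ 0·16·4: 0·16 = 0, then 0·4 = 0. So 2^22 ≡ 0 (mod 32).
So g(0) = g(2) = 0 while 0 ≠ 2, thus g is not injective.
A non-injective map from the 32-element set ℤ/32ℤ to itself takes at most 31 distinct values, so it cannot be surjective. So g is not surjective.
Since g is not surjective, we determine |image(g)|. Computing x^22 mod 32 for each x (by repeated squaring, reducing mod 32 at every step), the values g(0), g(1), …, g(31) are: 0, 1, 0, 25, 0, 9, 0, 17, 0, 17, 0, 9, 0, 25, 0, 1, 0, 1, 0, 25, 0, 9, 0, 17, 0, 17, 0, 9, 0, 25, 0, 1.
The distinct values are {0, 1, 9, 17, 25}; there are 5 of them.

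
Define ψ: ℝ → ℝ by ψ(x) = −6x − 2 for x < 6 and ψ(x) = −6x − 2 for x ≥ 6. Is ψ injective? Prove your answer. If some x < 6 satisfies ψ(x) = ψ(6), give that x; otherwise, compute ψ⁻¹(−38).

6

Both pieces are strictly decreasing (slopes −6 and −6), so each is injective on its own interval.
The left piece maps (−∞, 6) onto (−38, ∞); the right piece maps [6, ∞) onto (−∞, −38].
These images are disjoint, so no value is attained by both pieces. Hence ψ is injective.
Because the two images are disjoint, no x < 6 has ψ(x) = ψ(6), so we compute ψ⁻¹(−38): −38 lies in (−∞, −38], so solve −6x − 2 = −38: x = (−38 + 2)/(−6) = 6.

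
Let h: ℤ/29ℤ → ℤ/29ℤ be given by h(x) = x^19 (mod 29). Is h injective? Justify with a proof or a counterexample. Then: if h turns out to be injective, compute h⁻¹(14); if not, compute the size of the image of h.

18

Since 29 is prime, the nonzero elements of ℤ/29ℤ form a cyclic group of order 28.
As gcd(19, 28) = 1, raising to the 19th power is a bijection on this group: if a^19 ≡ b^19 then (ab^{−1})^19 = 1, and the only element of order dividing gcd(19, 28) = 1 is 1, so a = b.
With h(0) = 0 this makes h injective on all of ℤ/29ℤ, hence bijective (finite equal-size domain and codomain). In particular h is injective.
Since h is injective, we find the preimage of 14. The inverse of x ↦ x^19 on (ℤ/29ℤ)^× is x ↦ x^3, because 19·3 = 57 = 2·28 + 1 ≡ 1 (mod 28) and x^{28} = 1 for x ≠ 0 (Fermat). So h⁻¹(14) = 14^3 mod 29.
Repeated squaring mod 29: 14^1 ≡ 14, 14^2 ≡ 14² = 196 ≡ 22. Since 3 = 2 + 1, 14^3 ≡ 22·14: 22·14 = 308 ≡ 18. So 14^3 ≡ 18 (mod 29).
Hence h⁻¹(14) = 18.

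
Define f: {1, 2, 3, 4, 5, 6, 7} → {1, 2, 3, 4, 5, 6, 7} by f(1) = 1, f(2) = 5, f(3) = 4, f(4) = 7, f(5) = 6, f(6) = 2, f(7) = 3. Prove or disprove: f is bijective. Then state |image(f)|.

7

The values 1, 5, 4, 7, 6, 2, 3 are a permutation of {1, 2, 3, 4, 5, 6, 7}: each element appears exactly once.
So f is injective and surjective, hence bijective.
The image of f is {1, 2, 3, 4, 5, 6, 7}, which has 7 elements.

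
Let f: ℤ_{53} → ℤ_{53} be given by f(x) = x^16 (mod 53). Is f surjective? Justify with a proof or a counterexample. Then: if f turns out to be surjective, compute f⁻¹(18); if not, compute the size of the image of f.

14

f(2): Repeated squaring mod 53: 2^1 ≡ 2, 2^2 ≡ 2² = 4, 2^4 ≡ 4² = 16, 2^8 ≡ 16² = 256 ≡ 44, 2^16 ≡ 44² = 1936 ≡ 28. So 2^16 ≡ 28 (mod 53).
f(7): Repeated squaring mod 53: 7^1 ≡ 7, 7^2 ≡ 7² = 49, 7^4 ≡ 49² = 2401 ≡ 16, 7^8 ≡ 16² = 256 ≡ 44, 7^16 ≡ 44² = 1936 ≡ 28. So 7^16 ≡ 28 (mod 53).
So f(2) = f(7) = 28 while 2 ≠ 7, hence f is not injective.
A non-injective map from the 53-element set ℤ_{53} to itself takes at most 52 distinct values, so it cannot be surjective. Hence f is not surjective.
Since f is not surjective, we determine |image(f)|. Computing x^16 mod 53 for each x (by repeated squaring, reducing mod 53 at every step), the values f(0), f(1), …, f(52) are: 0, 1, 28, 15, 42, 13, 49, 28, 10, 13, 46, 47, 47, 24, 42, 36, 15, 16, 46, 24, 16, 49, 44, 1, 44, 10, 36, 36, 10, 44, 1, 44, 49, 16, 24, 46, 16, 15, 36, 42, 24, 47, 47, 46, 13, 10, 28, 49, 13, 42, 15, 28, 1.
The distinct values are {0, 1, 10, 13, 15, 16, 24, 28, 36, 42, 44, 46, 47, 49}; there are 14 of them.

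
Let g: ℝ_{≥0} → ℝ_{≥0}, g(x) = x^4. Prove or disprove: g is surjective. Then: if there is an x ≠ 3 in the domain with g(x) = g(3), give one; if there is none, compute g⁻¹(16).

2

For any y ∈ ℝ_{≥0}, x = y^{1/4} ∈ ℝ_{≥0} gives g(x) = y, so g is surjective.
Since x ↦ x^4 is strictly increasing on ℝ_{≥0}, it is injective there, so no x ≠ 3 in the domain has g(x) = g(3). We therefore compute g⁻¹(16) = 16^{1/4} = 2 (indeed 2^4 = 16).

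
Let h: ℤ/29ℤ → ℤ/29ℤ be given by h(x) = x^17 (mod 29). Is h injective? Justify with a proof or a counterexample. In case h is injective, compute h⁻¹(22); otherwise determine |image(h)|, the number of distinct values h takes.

13

Since 29 is prime, the nonzero elements of ℤ/29ℤ form a cyclic group of order 28.
As gcd(17, 28) = 1, raising to the 17th power is a bijection on this group: if s^17 ≡ t^17 then (st^{−1})^17 = 1, and the only element of order dividing gcd(17, 28) = 1 is 1, so s = t.
With h(0) = 0 this makes h injective on all of ℤ/29ℤ, hence bijective (finite equal-size domain and codomain). In particular h is injective.
Since h is injective, we find the preimage of 22. The inverse of x ↦ x^17 on (ℤ/29ℤ)^× is x ↦ x^5, because 17·5 = 85 = 3·28 + 1 ≡ 1 (mod 28) and x^{28} = 1 for x ≠ 0 (Fermat). So h⁻¹(22) = 22^5 mod 29.
Repeated squaring mod 29: 22^1 ≡ 22, 22^2 ≡ 22² = 484 ≡ 20, 22^4 ≡ 20² = 400 ≡ 23. Since 5 = 4 + 1, 22^5 ≡ 23·22: 23·22 = 506 ≡ 13. So 22^5 ≡ 13 (mod 29).
Hence h⁻¹(22) = 13.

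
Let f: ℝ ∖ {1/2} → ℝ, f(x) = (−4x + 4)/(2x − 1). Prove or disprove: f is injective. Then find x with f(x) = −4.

Suppose f(s) = f(t). Cross-multiplying: (−4s + 4)(2t − 1) = (−4t + 4)(2s − 1).
Expanding both sides and cancelling the symmetric terms leaves −4·(s − t) = 0. Since −4 ≠ 0, s = t. So f is injective.
Solving f(x) = −4: cross-multiplying gives −4x + 4 = −4(2x − 1), which rearranges to 4x = 0, so x = 0.

0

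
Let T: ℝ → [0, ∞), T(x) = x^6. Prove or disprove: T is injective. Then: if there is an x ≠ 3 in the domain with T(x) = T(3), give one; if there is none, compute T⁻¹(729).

T(3) = 729 = (−3)^6 = T(−3) (since 6 is even), with 3 ≠ −3. So T is not injective.
For the follow-up, such an x exists: taking x = −3 ∈ ℝ gives T(−3) = 729 = T(3) with −3 ≠ 3.

-3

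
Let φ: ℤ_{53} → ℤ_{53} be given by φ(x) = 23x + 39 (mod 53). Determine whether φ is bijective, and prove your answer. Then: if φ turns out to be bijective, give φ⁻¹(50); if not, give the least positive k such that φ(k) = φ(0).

If φ(u) = φ(v), then 23u ≡ 23v (mod 53). Because gcd(23, 53) = 1, we may cancel 23 to get u ≡ v (mod 53).
We now compute 23⁻¹ mod 53 explicitly. Euclid's algorithm: 53 = 2·23 + 7, 23 = 3·7 + 2, 7 = 3·2 + 1; back-substituting gives 1 = 30·23 − 13·53, so 23⁻¹ ≡ 30 (mod 53).
Then y ↦ 30(y − 39) is a two-sided inverse to φ, so every y ∈ ℤ_{53} has a preimage.
Hence φ is bijective.
Since φ is bijective, we compute φ⁻¹(50): solve 23x + 39 ≡ 50 (mod 53), i.e. 23x ≡ 11 (mod 53).
Multiplying by 23⁻¹ = 30 gives x ≡ 30·11 = 330 = 6·53 + 12 ≡ 12 (mod 53).
Check: φ(12) = 23·12 + 39 = 315 = 5·53 + 50 ≡ 50 (mod 53).

12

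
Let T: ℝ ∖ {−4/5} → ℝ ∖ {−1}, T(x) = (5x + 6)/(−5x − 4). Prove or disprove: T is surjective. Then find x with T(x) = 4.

-22/25

For any y ≠ −1, solving y(−5x − 4) = 5x + 6 for x gives a well-defined x ≠ −4/5. So T is surjective.
Solving T(x) = 4: cross-multiplying gives 5x + 6 = 4(−5x − 4), which rearranges to 25x = −22, so x = −22/25.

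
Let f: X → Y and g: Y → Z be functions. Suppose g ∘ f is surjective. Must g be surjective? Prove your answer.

Let c ∈ Z. Since g ∘ f is surjective, some a ∈ X has g(f(a)) = c. Then b = f(a) ∈ Y satisfies g(b) = c. So g is surjective.

surjective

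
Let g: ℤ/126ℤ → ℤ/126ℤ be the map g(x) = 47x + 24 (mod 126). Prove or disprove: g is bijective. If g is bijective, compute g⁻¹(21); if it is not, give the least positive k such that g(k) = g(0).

Suppose g(x_1) = g(x_2) in ℤ/126ℤ. Then 47x_1 + 24 ≡ 47x_2 + 24 (mod 126), therefore 47(x_1 − x_2) ≡ 0 (mod 126).
Since gcd(47, 126) = 1, 47 is invertible modulo 126, thus x_1 − x_2 ≡ 0 (mod 126), i.e. x_1 = x_2.
We now compute 47⁻¹ mod 126 explicitly. Euclid's algorithm: 126 = 2·47 + 32, 47 = 1·32 + 15, 32 = 2·15 + 2, 15 = 7·2 + 1; back-substituting gives 1 = 59·47 − 22·126, so 47⁻¹ ≡ 59 (mod 126).
Then y ↦ 59(y − 24) is a two-sided inverse to g, so every y ∈ ℤ/126ℤ has a preimage.
Thus g is bijective.
Since g is bijective, we find g⁻¹(21): we need 47x ≡ 21 − 24 ≡ 123 (mod 126). Using 47⁻¹ = 59: x ≡ 59·123 = 7257 = 57·126 + 75, so x = 75.
Check: g(75) = 47·75 + 24 = 3549 = 28·126 + 21 ≡ 21 (mod 126).

75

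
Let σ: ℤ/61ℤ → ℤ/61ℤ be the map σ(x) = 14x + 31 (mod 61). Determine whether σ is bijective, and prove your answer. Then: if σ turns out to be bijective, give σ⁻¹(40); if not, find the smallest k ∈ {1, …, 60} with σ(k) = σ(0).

If σ(a) = σ(b), then 14a ≡ 14b (mod 61). Because gcd(14, 61) = 1, we may cancel 14 to get a ≡ b (mod 61).
We now compute 14⁻¹ mod 61 explicitly. Euclid's algorithm: 61 = 4·14 + 5, 14 = 2·5 + 4, 5 = 1·4 + 1; back-substituting gives 1 = 48·14 − 11·61, so 14⁻¹ ≡ 48 (mod 61).
Then y ↦ 48(y − 31) is a two-sided inverse to σ, so every y ∈ ℤ/61ℤ has a preimage.
Hence σ is bijective.
Since σ is bijective, we compute σ⁻¹(40): solve 14x + 31 ≡ 40 (mod 61), i.e. 14x ≡ 9 (mod 61).
Multiplying by 14⁻¹ = 48 gives x ≡ 48·9 = 432 = 7·61 + 5 ≡ 5 (mod 61).
Check: σ(5) = 14·5 + 31 = 101 = 1·61 + 40 ≡ 40 (mod 61).

5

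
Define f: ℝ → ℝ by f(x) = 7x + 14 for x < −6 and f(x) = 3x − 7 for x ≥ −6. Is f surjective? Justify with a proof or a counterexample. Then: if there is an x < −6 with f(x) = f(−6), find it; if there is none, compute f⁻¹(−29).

-43/7

Both pieces are strictly increasing (slopes 7 and 3), so each is injective on its own interval.
The left piece maps (−∞, −6) onto (−∞, −28); the right piece maps [−6, ∞) onto [−25, ∞).
The union (−∞, −28) ∪ [−25, ∞) omits the interval between −28 and −25; in particular −28 has no preimage. So f is not surjective.
Because the two images are disjoint, no x < −6 has f(x) = f(−6), so we compute f⁻¹(−29): −29 lies in (−∞, −28), so solve 7x + 14 = −29: x = (−29 − 14)/7 = −43/7.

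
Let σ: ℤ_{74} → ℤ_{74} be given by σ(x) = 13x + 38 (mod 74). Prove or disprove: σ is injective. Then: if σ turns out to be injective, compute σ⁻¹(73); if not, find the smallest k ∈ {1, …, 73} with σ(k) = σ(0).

If σ(u) = σ(v), then 13u ≡ 13v (mod 74). Because gcd(13, 74) = 1, we may cancel 13 to get u ≡ v (mod 74).
So σ is injective.
We now compute 13⁻¹ mod 74 explicitly. Euclid's algorithm: 74 = 5·13 + 9, 13 = 1·9 + 4, 9 = 2·4 + 1; back-substituting gives 1 = 57·13 − 10·74, so 13⁻¹ ≡ 57 (mod 74).
Since σ is injective, we compute σ⁻¹(73): solve 13x + 38 ≡ 73 (mod 74), i.e. 13x ≡ 35 (mod 74).
Multiplying by 13⁻¹ = 57 gives x ≡ 57·35 = 1995 = 26·74 + 71 ≡ 71 (mod 74).
Check: σ(71) = 13·71 + 38 = 961 = 12·74 + 73 ≡ 73 (mod 74).

71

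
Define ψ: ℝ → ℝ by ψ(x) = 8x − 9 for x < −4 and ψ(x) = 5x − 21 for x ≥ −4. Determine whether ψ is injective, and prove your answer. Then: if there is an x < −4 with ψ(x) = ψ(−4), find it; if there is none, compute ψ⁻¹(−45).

-9/2

Both pieces are strictly increasing (slopes 8 and 5), so each is injective on its own interval.
The left piece maps (−∞, −4) onto (−∞, −41); the right piece maps [−4, ∞) onto [−41, ∞).
These images are disjoint, so no value is attained by both pieces. Thus ψ is injective.
Because the two images are disjoint, no x < −4 has ψ(x) = ψ(−4), so we compute ψ⁻¹(−45): −45 lies in (−∞, −41), so solve 8x − 9 = −45: x = (−45 + 9)/8 = −9/2.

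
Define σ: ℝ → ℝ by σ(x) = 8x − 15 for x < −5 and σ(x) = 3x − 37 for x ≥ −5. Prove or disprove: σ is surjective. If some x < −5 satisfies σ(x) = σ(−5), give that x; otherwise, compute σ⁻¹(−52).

-5

Both pieces are strictly increasing (slopes 8 and 3), so each is injective on its own interval.
The left piece maps (−∞, −5) onto (−∞, −55); the right piece maps [−5, ∞) onto [−52, ∞).
The union (−∞, −55) ∪ [−52, ∞) omits the interval between −55 and −52; in particular −55 has no preimage. So σ is not surjective.
Because the two images are disjoint, no x < −5 has σ(x) = σ(−5), so we compute σ⁻¹(−52): −52 lies in [−52, ∞), so solve 3x − 37 = −52: x = (−52 + 37)/3 = −5.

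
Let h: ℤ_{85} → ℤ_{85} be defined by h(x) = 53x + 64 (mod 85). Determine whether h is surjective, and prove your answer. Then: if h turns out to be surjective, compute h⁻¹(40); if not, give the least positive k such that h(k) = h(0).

22

Since gcd(53, 85) = 1, 53 is invertible modulo 85. Euclid's algorithm: 85 = 1·53 + 32, 53 = 1·32 + 21, 32 = 1·21 + 11, 21 = 1·11 + 10, 11 = 1·10 + 1; back-substituting gives 1 = 77·53 − 48·85, so 53⁻¹ ≡ 77 (mod 85).
Then y ↦ 77(y − 64) is a two-sided inverse to h, so every y ∈ ℤ_{85} has a preimage.
So h is surjective.
Since h is surjective, we compute h⁻¹(40): solve 53x + 64 ≡ 40 (mod 85), i.e. 53x ≡ 61 (mod 85).
Multiplying by 53⁻¹ = 77 gives x ≡ 77·61 = 4697 = 55·85 + 22 ≡ 22 (mod 85).
Check: h(22) = 53·22 + 64 = 1230 = 14·85 + 40 ≡ 40 (mod 85).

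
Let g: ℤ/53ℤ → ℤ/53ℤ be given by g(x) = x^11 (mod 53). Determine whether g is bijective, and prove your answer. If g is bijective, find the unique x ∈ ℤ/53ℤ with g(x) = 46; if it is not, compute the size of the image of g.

Since 53 is prime, the nonzero elements of ℤ/53ℤ form a cyclic group of order 52.
As gcd(11, 52) = 1, raising to the 11th power is a bijection on this group: if s^11 ≡ t^11 then (st^{−1})^11 = 1, and the only element of order dividing gcd(11, 52) = 1 is 1, so s = t.
With g(0) = 0 this makes g injective on all of ℤ/53ℤ, hence bijective (finite equal-size domain and codomain). In particular g is bijective.
Since g is bijective, we find the preimage of 46. The inverse of x ↦ x^11 on (ℤ/53ℤ)^× is x ↦ x^19, because 11·19 = 209 = 4·52 + 1 ≡ 1 (mod 52) and x^{52} = 1 for x ≠ 0 (Fermat). So g⁻¹(46) = 46^19 mod 53.
Repeated squaring mod 53: 46^1 ≡ 46, 46^2 ≡ 46² = 2116 ≡ 49, 46^4 ≡ 49² = 2401 ≡ 16, 46^8 ≡ 16² = 256 ≡ 44, 46^16 ≡ 44² = 1936 ≡ 28. Since 19 = 16 + 2 + 1, 46^19 ≡ 28·49·46: 28·49 = 1372 ≡ 47, then 47·46 = 2162 ≡ 42. So 46^19 ≡ 42 (mod 53).
Hence g⁻¹(46) = 42.

42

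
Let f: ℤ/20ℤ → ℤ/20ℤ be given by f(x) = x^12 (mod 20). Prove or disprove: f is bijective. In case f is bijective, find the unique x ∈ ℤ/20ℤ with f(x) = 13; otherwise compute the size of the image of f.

f(1) = 1^12 = 1.
f(3): Repeated squaring mod 20: 3^1 ≡ 3, 3^2 ≡ 3² = 9, 3^4 ≡ 9² = 81 ≡ 1, 3^8 ≡ 1² = 1. Since 12 = 8 + 4, 3^12 ≡ 1·1: 1·1 = 1. So 3^12 ≡ 1 (mod 20).
So f(1) = f(3) = 1 while 1 ≠ 3, so f is not injective, hence not bijective.
Since f is not bijective, we determine |image(f)|. Computing x^12 mod 20 for each x (by repeated squaring, reducing mod 20 at every step), the values f(0), f(1), …, f(19) are: 0, 1, 16, 1, 16, 5, 16, 1, 16, 1, 0, 1, 16, 1, 16, 5, 16, 1, 16, 1.
The distinct values are {0, 1, 5, 16}; there are 4 of them.

4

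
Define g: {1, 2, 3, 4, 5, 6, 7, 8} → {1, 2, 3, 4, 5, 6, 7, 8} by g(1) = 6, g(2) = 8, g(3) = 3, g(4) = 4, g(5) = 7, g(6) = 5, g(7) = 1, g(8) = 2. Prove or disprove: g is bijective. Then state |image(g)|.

8

The values 6, 8, 3, 4, 7, 5, 1, 2 are a permutation of {1, 2, 3, 4, 5, 6, 7, 8}: each element appears exactly once.
So g is injective and surjective, hence bijective.
The image of g is {1, 2, 3, 4, 5, 6, 7, 8}, which has 8 elements.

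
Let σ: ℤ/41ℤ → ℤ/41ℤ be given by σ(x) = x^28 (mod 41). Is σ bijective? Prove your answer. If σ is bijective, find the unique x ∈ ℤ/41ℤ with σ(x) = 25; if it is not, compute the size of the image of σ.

11

σ(4): Repeated squaring mod 41: 4^1 ≡ 4, 4^2 ≡ 4² = 16, 4^4 ≡ 16² = 256 ≡ 10, 4^8 ≡ 10² = 100 ≡ 18, 4^16 ≡ 18² = 324 ≡ 37. Since 28 = 16 + 8 + 4, 4^28 ≡ 37·18·10: 37·18 = 666 ≡ 10, then 10·10 = 100 ≡ 18. So 4^28 ≡ 18 (mod 41).
σ(5): Repeated squaring mod 41: 5^1 ≡ 5, 5^2 ≡ 5² = 25, 5^4 ≡ 25² = 625 ≡ 10, 5^8 ≡ 10² = 100 ≡ 18, 5^16 ≡ 18² = 324 ≡ 37. Since 28 = 16 + 8 + 4, 5^28 ≡ 37·18·10: 37·18 = 666 ≡ 10, then 10·10 = 100 ≡ 18. So 5^28 ≡ 18 (mod 41).
So σ(4) = σ(5) = 18 while 4 ≠ 5, hence σ is not injective, hence not bijective.
Since σ is not bijective, we determine |image(σ)|. Computing x^28 mod 41 for each x (by repeated squaring, reducing mod 41 at every step), the values σ(0), σ(1), …, σ(40) are: 0, 1, 10, 40, 18, 18, 31, 4, 16, 1, 16, 25, 23, 31, 40, 23, 37, 25, 10, 4, 37, 37, 4, 10, 25, 37, 23, 40, 31, 23, 25, 16, 1, 16, 4, 31, 18, 18, 40, 10, 1.
The distinct values are {0, 1, 4, 10, 16, 18, 23, 25, 31, 37, 40}; there are 11 of them.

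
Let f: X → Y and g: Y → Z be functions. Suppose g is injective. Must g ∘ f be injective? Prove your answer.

not injective

No. Take X = {0, 1}, Y = Z = {0, 1, 2, 3}, f(0) = f(1) = 0, and g = identity (injective).
Then (g ∘ f)(0) = (g ∘ f)(1) = 0 with 0 ≠ 1, so g ∘ f is not injective.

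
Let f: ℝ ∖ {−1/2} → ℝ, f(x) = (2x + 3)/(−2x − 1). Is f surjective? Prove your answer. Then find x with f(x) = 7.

-5/8

If f(x) = −1, cross-multiplying gives −2(2x + 3) = 2(−2x − 1), which simplifies to −6 = −2 — false.  So −1 has no preimage and f is not surjective.
Solving f(x) = 7: cross-multiplying gives 2x + 3 = 7(−2x − 1), which rearranges to 16x = −10, so x = −5/8.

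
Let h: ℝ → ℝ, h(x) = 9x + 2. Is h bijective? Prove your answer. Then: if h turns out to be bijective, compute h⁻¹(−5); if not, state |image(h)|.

Recall: injectivity means: for all s, t in the domain, h(s) = h(t) implies s = t.
Suppose h(s) = h(t). Then 9s + 2 = 9t + 2, thus 9s = 9t, so s = t.
For any y ∈ ℝ, x = (y − 2)/9 satisfies h(x) = y.
Thus h is bijective.
Since h is bijective, we compute h⁻¹(−5) = (−5 − 2)/9 = −7/9.

-7/9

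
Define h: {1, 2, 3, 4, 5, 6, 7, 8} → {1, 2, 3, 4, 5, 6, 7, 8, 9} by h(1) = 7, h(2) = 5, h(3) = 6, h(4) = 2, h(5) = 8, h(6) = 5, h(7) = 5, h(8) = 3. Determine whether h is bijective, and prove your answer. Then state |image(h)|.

h(2) = 5 = h(6) with 2 ≠ 6, so h is not injective, hence not bijective.
The image of h is {2, 3, 5, 6, 7, 8}, which has 6 elements.

6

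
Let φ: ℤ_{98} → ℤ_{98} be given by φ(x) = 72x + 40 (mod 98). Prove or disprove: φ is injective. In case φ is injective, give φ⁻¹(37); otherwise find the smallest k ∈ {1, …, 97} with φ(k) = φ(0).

We have gcd(72, 98) = 2 > 1. Taking s = 0 and t = 49: φ(0) = 40 and φ(49) = 72·49 + 40 = 3568 ≡ 40 (mod 98).
So φ(0) = φ(49) while 0 ≠ 49, so φ is not injective.
Since φ is not injective, we find the least positive k with φ(k) = φ(0): this means 72k ≡ 0 (mod 98), i.e. 98 ∣ 72k. Since gcd(72, 98) = 2, dividing through by 2 this holds exactly when 49 ∣ 36k, and as gcd(36, 49) = 1, exactly when 49 ∣ k.
The smallest positive such k is 49.

49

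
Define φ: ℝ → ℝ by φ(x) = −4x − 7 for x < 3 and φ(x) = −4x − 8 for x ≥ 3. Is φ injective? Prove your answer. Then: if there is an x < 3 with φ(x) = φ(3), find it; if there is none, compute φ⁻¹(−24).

Both pieces are strictly decreasing (slopes −4 and −4), so each is injective on its own interval.
The left piece maps (−∞, 3) onto (−19, ∞); the right piece maps [3, ∞) onto (−∞, −20].
These images are disjoint, so no value is attained by both pieces. Hence φ is injective.
Because the two images are disjoint, no x < 3 has φ(x) = φ(3), so we compute φ⁻¹(−24): −24 lies in (−∞, −20], so solve −4x − 8 = −24: x = (−24 + 8)/(−4) = 4.

4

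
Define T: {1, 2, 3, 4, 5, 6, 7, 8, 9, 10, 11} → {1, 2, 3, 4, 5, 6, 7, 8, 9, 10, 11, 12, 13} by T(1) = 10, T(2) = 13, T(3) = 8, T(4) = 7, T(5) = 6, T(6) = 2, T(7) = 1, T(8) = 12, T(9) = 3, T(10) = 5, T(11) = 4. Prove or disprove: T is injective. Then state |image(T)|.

The values T(1), …, T(11) are 10, 13, 8, 7, 6, 2, 1, 12, 3, 5, 4 — all distinct.
So T(s) = T(t) only when s = t, and T is injective.
The image of T is {1, 2, 3, 4, 5, 6, 7, 8, 10, 12, 13}, which has 11 elements.

11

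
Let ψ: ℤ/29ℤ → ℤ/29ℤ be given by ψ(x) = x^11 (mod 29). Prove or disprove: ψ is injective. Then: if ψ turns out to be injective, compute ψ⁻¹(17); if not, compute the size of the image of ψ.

Since 29 is prime, the nonzero elements of ℤ/29ℤ form a cyclic group of order 28.
As gcd(11, 28) = 1, raising to the 11th power is a bijection on this group: if a^11 ≡ b^11 then (ab^{−1})^11 = 1, and the only element of order dividing gcd(11, 28) = 1 is 1, so a = b.
With ψ(0) = 0 this makes ψ injective on all of ℤ/29ℤ, hence bijective (finite equal-size domain and codomain). In particular ψ is injective.
Since ψ is injective, we find the preimage of 17. The inverse of x ↦ x^11 on (ℤ/29ℤ)^× is x ↦ x^23, because 11·23 = 253 = 9·28 + 1 ≡ 1 (mod 28) and x^{28} = 1 for x ≠ 0 (Fermat). So ψ⁻¹(17) = 17^23 mod 29.
Repeated squaring mod 29: 17^1 ≡ 17, 17^2 ≡ 17² = 289 ≡ 28, 17^4 ≡ 28² = 784 ≡ 1, 17^8 ≡ 1² = 1, 17^16 ≡ 1² = 1. Since 23 = 16 + 4 + 2 + 1, 17^23 ≡ 1·1·28·17: 1·1 = 1, then 1·28 = 28, then 28·17 = 476 ≡ 12. So 17^23 ≡ 12 (mod 29).
Hence ψ⁻¹(17) = 12.

12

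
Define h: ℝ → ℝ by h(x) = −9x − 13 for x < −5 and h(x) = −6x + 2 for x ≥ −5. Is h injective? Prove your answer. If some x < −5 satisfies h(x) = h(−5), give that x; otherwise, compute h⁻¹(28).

-13/3

Both pieces are strictly decreasing (slopes −9 and −6), so each is injective on its own interval.
The left piece maps (−∞, −5) onto (32, ∞); the right piece maps [−5, ∞) onto (−∞, 32].
These images are disjoint, so no value is attained by both pieces. Therefore h is injective.
Because the two images are disjoint, no x < −5 has h(x) = h(−5), so we compute h⁻¹(28): 28 lies in (−∞, 32], so solve −6x + 2 = 28: x = (28 − 2)/(−6) = −13/3.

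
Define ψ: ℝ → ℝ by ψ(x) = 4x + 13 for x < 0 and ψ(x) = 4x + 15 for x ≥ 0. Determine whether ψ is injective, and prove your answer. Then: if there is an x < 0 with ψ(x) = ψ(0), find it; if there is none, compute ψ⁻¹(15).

0

Both pieces are strictly increasing (slopes 4 and 4), so each is injective on its own interval.
The left piece maps (−∞, 0) onto (−∞, 13); the right piece maps [0, ∞) onto [15, ∞).
These images are disjoint, so no value is attained by both pieces. Thus ψ is injective.
Because the two images are disjoint, no x < 0 has ψ(x) = ψ(0), so we compute ψ⁻¹(15): 15 lies in [15, ∞), so solve 4x + 15 = 15: x = (15 − 15)/4 = 0.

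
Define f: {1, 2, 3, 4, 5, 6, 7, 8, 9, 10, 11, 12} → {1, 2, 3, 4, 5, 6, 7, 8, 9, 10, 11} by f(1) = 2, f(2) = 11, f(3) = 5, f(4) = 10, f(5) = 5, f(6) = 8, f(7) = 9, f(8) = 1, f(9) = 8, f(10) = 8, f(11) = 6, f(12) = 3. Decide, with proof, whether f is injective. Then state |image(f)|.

9

f(3) = 5 = f(5) with 3 ≠ 5, so f is not injective.
The image of f is {1, 2, 3, 5, 6, 8, 9, 10, 11}, which has 9 elements.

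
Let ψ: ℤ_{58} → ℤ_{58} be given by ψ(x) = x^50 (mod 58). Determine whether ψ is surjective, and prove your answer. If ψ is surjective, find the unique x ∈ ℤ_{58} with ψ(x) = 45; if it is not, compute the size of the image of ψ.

30

ψ(28): Repeated squaring mod 58: 28^1 ≡ 28, 28^2 ≡ 28² = 784 ≡ 30, 28^4 ≡ 30² = 900 ≡ 30, 28^8 ≡ 30² = 900 ≡ 30, 28^16 ≡ 30² = 900 ≡ 30, 28^32 ≡ 30² = 900 ≡ 30. Since 50 = 32 + 16 + 2, 28^50 ≡ 30·30·30: 30·30 = 900 ≡ 30, then 30·30 = 900 ≡ 30. So 28^50 ≡ 30 (mod 58).
ψ(30): Repeated squaring mod 58: 30^1 ≡ 30, 30^2 ≡ 30² = 900 ≡ 30, 30^4 ≡ 30² = 900 ≡ 30, 30^8 ≡ 30² = 900 ≡ 30, 30^16 ≡ 30² = 900 ≡ 30, 30^32 ≡ 30² = 900 ≡ 30. Since 50 = 32 + 16 + 2, 30^50 ≡ 30·30·30: 30·30 = 900 ≡ 30, then 30·30 = 900 ≡ 30. So 30^50 ≡ 30 (mod 58).
So ψ(28) = ψ(30) = 30 while 28 ≠ 30, so ψ is not injective.
A non-injective map from the 58-element set ℤ_{58} to itself takes at most 57 distinct values, so it cannot be surjective. Hence ψ is not surjective.
Since ψ is not surjective, we determine |image(ψ)|. Computing x^50 mod 58 for each x (by repeated squaring, reducing mod 58 at every step), the values ψ(0), ψ(1), …, ψ(57) are: 0, 1, 34, 51, 54, 53, 52, 7, 38, 49, 4, 13, 28, 45, 6, 35, 16, 57, 42, 33, 20, 9, 36, 23, 24, 25, 22, 5, 30, 29, 30, 5, 22, 25, 24, 23, 36, 9, 20, 33, 42, 57, 16, 35, 6, 45, 28, 13, 4, 49, 38, 7, 52, 53, 54, 51, 34, 1.
The distinct values are {0, 1, 4, 5, 6, 7, 9, 13, 16, 20, 22, 23, 24, 25, 28, 29, 30, 33, 34, 35, 36, 38, 42, 45, 49, 51, 52, 53, 54, 57}; there are 30 of them.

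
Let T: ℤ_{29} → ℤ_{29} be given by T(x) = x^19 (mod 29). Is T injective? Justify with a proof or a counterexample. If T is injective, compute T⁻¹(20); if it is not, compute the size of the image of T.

Since 29 is prime, the nonzero elements of ℤ_{29} form a cyclic group of order 28.
As gcd(19, 28) = 1, raising to the 19th power is a bijection on this group: if u^19 ≡ v^19 then (uv^{−1})^19 = 1, and the only element of order dividing gcd(19, 28) = 1 is 1, so u = v.
With T(0) = 0 this makes T injective on all of ℤ_{29}, hence bijective (finite equal-size domain and codomain). In particular T is injective.
Since T is injective, we find the preimage of 20. The inverse of x ↦ x^19 on (ℤ_{29})^× is x ↦ x^3, because 19·3 = 57 = 2·28 + 1 ≡ 1 (mod 28) and x^{28} = 1 for x ≠ 0 (Fermat). So T⁻¹(20) = 20^3 mod 29.
Repeated squaring mod 29: 20^1 ≡ 20, 20^2 ≡ 20² = 400 ≡ 23. Since 3 = 2 + 1, 20^3 ≡ 23·20: 23·20 = 460 ≡ 25. So 20^3 ≡ 25 (mod 29).
Hence T⁻¹(20) = 25.

25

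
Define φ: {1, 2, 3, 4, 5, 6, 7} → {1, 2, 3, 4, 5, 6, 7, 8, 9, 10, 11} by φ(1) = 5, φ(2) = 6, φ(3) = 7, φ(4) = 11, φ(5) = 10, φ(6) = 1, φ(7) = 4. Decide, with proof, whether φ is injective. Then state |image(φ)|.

7

The values φ(1), …, φ(7) are 5, 6, 7, 11, 10, 1, 4 — all distinct.
So φ(s) = φ(t) only when s = t, and φ is injective.
The image of φ is {1, 4, 5, 6, 7, 10, 11}, which has 7 elements.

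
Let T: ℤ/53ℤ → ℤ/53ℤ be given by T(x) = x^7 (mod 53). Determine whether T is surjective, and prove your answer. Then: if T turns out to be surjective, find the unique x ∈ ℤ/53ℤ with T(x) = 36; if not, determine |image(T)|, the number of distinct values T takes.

Since 53 is prime, the nonzero elements of ℤ/53ℤ form a cyclic group of order 52.
As gcd(7, 52) = 1, raising to the 7th power is a bijection on this group: if u^7 ≡ v^7 then (uv^{−1})^7 = 1, and the only element of order dividing gcd(7, 52) = 1 is 1, so u = v.
With T(0) = 0 this makes T injective on all of ℤ/53ℤ, hence bijective (finite equal-size domain and codomain). In particular T is surjective.
Since T is surjective, we find the preimage of 36. The inverse of x ↦ x^7 on (ℤ/53ℤ)^× is x ↦ x^15, because 7·15 = 105 = 2·52 + 1 ≡ 1 (mod 52) and x^{52} = 1 for x ≠ 0 (Fermat). So T⁻¹(36) = 36^15 mod 53.
Repeated squaring mod 53: 36^1 ≡ 36, 36^2 ≡ 36² = 1296 ≡ 24, 36^4 ≡ 24² = 576 ≡ 46, 36^8 ≡ 46² = 2116 ≡ 49. Since 15 = 8 + 4 + 2 + 1, 36^15 ≡ 49·46·24·36: 49·46 = 2254 ≡ 28, then 28·24 = 672 ≡ 36, then 36·36 = 1296 ≡ 24. So 36^15 ≡ 24 (mod 53).
Hence T⁻¹(36) = 24.

24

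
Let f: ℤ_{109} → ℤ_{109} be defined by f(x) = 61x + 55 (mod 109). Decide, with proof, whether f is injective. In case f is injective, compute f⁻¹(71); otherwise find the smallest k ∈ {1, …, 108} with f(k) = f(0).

If f(s) = f(t), then 61s ≡ 61t (mod 109). Because gcd(61, 109) = 1, we may cancel 61 to get s ≡ t (mod 109).
Thus f is injective.
We now compute 61⁻¹ mod 109 explicitly. Euclid's algorithm: 109 = 1·61 + 48, 61 = 1·48 + 13, 48 = 3·13 + 9, 13 = 1·9 + 4, 9 = 2·4 + 1; back-substituting gives 1 = 84·61 − 47·109, so 61⁻¹ ≡ 84 (mod 109).
Since f is injective, we compute f⁻¹(71): solve 61x + 55 ≡ 71 (mod 109), i.e. 61x ≡ 16 (mod 109).
Multiplying by 61⁻¹ = 84 gives x ≡ 84·16 = 1344 = 12·109 + 36 ≡ 36 (mod 109).
Check: f(36) = 61·36 + 55 = 2251 = 20·109 + 71 ≡ 71 (mod 109).

36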